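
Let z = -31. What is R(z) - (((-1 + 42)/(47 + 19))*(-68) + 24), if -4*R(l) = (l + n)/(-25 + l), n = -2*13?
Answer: 132967/7392 ≈ 17.988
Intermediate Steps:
n = -26
R(l) = -(-26 + l)/(4*(-25 + l)) (R(l) = -(l - 26)/(4*(-25 + l)) = -(-26 + l)/(4*(-25 + l)))
R(z) - (((-1 + 42)/(47 + 19))*(-68) + 24) = (26 - 1*(-31))/(4*(-25 - 31)) - (((-1 + 42)/(47 + 19))*(-68) + 24) = (¼)*(26 + 31)/(-56) - ((41/66)*(-68) + 24) = (¼)*(-1/56)*57 - ((41*(1/66))*(-68) + 24) = -57/224 - ((41/66)*(-68) + 24) = -57/224 - (-1394/33 + 24) = -57/224 - 1*(-602/33) = -57/224 + 602/33 = 132967/7392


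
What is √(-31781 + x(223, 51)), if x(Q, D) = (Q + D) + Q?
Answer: 6*I*√869 ≈ 176.87*I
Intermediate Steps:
x(Q, D) = D + 2*Q (x(Q, D) = (D + Q) + Q = D + 2*Q)
√(-31781 + x(223, 51)) = √(-31781 + (51 + 2*223)) = √(-31781 + (51 + 446)) = √(-31781 + 497) = √(-31284) = 6*I*√869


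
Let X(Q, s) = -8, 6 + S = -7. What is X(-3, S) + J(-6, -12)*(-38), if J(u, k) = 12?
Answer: -464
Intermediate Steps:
S = -13 (S = -6 - 7 = -13)
X(-3, S) + J(-6, -12)*(-38) = -8 + 12*(-38) = -8 - 456 = -464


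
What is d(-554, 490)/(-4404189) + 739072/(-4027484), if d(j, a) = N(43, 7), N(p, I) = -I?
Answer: -813746145055/4434450182619 ≈ -0.18351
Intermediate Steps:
d(j, a) = -7 (d(j, a) = -1*7 = -7)
d(-554, 490)/(-4404189) + 739072/(-4027484) = -7/(-4404189) + 739072/(-4027484) = -7*(-1/4404189) + 739072*(-1/4027484) = 7/4404189 - 184768/1006871 = -813746145055/4434450182619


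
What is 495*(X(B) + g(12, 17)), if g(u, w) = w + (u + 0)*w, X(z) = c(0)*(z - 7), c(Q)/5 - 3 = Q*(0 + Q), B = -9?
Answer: -9405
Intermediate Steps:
c(Q) = 15 + 5*Q**2 (c(Q) = 15 + 5*(Q*(0 + Q)) = 15 + 5*(Q*Q) = 15 + 5*Q**2)
X(z) = -105 + 15*z (X(z) = (15 + 5*0**2)*(z - 7) = (15 + 5*0)*(-7 + z) = (15 + 0)*(-7 + z) = 15*(-7 + z) = -105 + 15*z)
g(u, w) = w + u*w
495*(X(B) + g(12, 17)) = 495*((-105 + 15*(-9)) + 17*(1 + 12)) = 495*((-105 - 135) + 17*13) = 495*(-240 + 221) = 495*(-19) = -9405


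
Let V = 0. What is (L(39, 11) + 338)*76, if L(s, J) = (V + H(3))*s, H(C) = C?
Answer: 34580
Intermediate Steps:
L(s, J) = 3*s (L(s, J) = (0 + 3)*s = 3*s)
(L(39, 11) + 338)*76 = (3*39 + 338)*76 = (117 + 338)*76 = 455*76 = 34580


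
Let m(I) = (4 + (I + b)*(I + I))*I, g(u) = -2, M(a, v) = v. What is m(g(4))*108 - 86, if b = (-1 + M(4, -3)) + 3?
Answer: -3542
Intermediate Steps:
b = -1 (b = (-1 - 3) + 3 = -4 + 3 = -1)
m(I) = I*(4 + 2*I*(-1 + I)) (m(I) = (4 + (I - 1)*(I + I))*I = (4 + (-1 + I)*(2*I))*I = (4 + 2*I*(-1 + I))*I = I*(4 + 2*I*(-1 + I)))
m(g(4))*108 - 86 = (2*(-2)*(2 + (-2)**2 - 1*(-2)))*108 - 86 = (2*(-2)*(2 + 4 + 2))*108 - 86 = (2*(-2)*8)*108 - 86 = -32*108 - 86 = -3456 - 86 = -3542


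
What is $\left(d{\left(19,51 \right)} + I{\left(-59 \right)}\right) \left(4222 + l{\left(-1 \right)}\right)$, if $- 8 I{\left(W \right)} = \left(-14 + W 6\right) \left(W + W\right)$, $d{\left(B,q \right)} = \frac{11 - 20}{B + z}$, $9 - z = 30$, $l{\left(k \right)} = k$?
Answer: $- \frac{45785187}{2} \approx -2.2893 \cdot 10^{7}$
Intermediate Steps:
$z = -21$ ($z = 9 - 30 = -21$)
$d{\left(B,q \right)} = - \frac{9}{-21 + B}$ ($d{\left(B,q \right)} = \frac{11 - 20}{B - 21} = - \frac{9}{-21 + B}$)
$I{\left(W \right)} = - \frac{W \left(-14 + 6 W\right)}{4}$ ($I{\left(W \right)} = - \frac{\left(-14 + W 6\right) \left(W + W\right)}{8} = - \frac{\left(-14 + 6 W\right) 2 W}{8} = - \frac{2 W \left(-14 + 6 W\right)}{8} = - \frac{W \left(-14 + 6 W\right)}{4}$)
$\left(d{\left(19,51 \right)} + I{\left(-59 \right)}\right) \left(4222 + l{\left(-1 \right)}\right) = \left(- \frac{9}{-21 + 19} + \frac{1}{2} \left(-59\right) \left(7 - -177\right)\right) \left(4222 - 1\right) = \left(- \frac{9}{-2} + \frac{1}{2} \left(-59\right) \left(7 + 177\right)\right) 4221 = \left(\left(-9\right) \left(- \frac{1}{2}\right) + \frac{1}{2} \left(-59\right) 184\right) 4221 = \left(\frac{9}{2} - 5428\right) 4221 = \left(- \frac{10847}{2}\right) 4221 = - \frac{45785187}{2}$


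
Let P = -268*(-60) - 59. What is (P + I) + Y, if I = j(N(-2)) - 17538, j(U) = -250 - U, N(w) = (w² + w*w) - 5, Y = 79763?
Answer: 77993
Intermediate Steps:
P = 16021 (P = 16080 - 59 = 16021)
N(w) = -5 + 2*w² (N(w) = (w² + w²) - 5 = 2*w² - 5 = -5 + 2*w²)
I = -17791 (I = (-250 - (-5 + 2*(-2)²)) - 17538 = (-250 - (-5 + 2*4)) - 17538 = (-250 - (-5 + 8)) - 17538 = (-250 - 1*3) - 17538 = (-250 - 3) - 17538 = -253 - 17538 = -17791)
(P + I) + Y = (16021 - 17791) + 79763 = -1770 + 79763 = 77993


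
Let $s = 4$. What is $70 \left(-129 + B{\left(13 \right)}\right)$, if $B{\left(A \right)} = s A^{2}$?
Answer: $38290$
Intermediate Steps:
$B{\left(A \right)} = 4 A^{2}$
$70 \left(-129 + B{\left(13 \right)}\right) = 70 \left(-129 + 4 \cdot 13^{2}\right) = 70 \left(-129 + 4 \cdot 169\right) = 70 \left(-129 + 676\right) = 70 \cdot 547 = 38290$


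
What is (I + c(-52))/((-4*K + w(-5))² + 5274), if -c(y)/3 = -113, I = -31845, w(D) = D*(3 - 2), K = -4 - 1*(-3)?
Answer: -31506/5275 ≈ -5.9727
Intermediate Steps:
K = -1 (K = -4 + 3 = -1)
w(D) = D (w(D) = D*1 = D)
c(y) = 339 (c(y) = -3*(-113) = 339)
(I + c(-52))/((-4*K + w(-5))² + 5274) = (-31845 + 339)/((-4*(-1) - 5)² + 5274) = -31506/((4 - 5)² + 5274) = -31506/((-1)² + 5274) = -31506/(1 + 5274) = -31506/5275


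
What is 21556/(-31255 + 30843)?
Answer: -5389/103 ≈ -52.320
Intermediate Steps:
21556/(-31255 + 30843) = 21556/(-412) = 21556*(-1/412) = -5389/103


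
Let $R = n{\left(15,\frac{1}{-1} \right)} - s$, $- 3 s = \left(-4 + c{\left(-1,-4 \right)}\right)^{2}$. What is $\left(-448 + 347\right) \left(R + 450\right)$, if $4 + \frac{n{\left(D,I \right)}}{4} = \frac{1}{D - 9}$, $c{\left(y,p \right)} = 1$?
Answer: $- \frac{132613}{3} \approx -44204.0$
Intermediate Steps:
$n{\left(D,I \right)} = -16 + \frac{4}{-9 + D}$ ($n{\left(D,I \right)} = -16 + \frac{4}{D - 9} = -16 + \frac{4}{-9 + D}$)
$s = -3$ ($s = - \frac{\left(-4 + 1\right)^{2}}{3} = - \frac{\left(-3\right)^{2}}{3} = \left(- \frac{1}{3}\right) 9 = -3$)
$R = - \frac{37}{3}$ ($R = \frac{4 \left(37 - 60\right)}{-9 + 15} - -3 = \frac{4 \left(37 - 60\right)}{6} + 3 = 4 \cdot \frac{1}{6} \left(-23\right) + 3 = - \frac{46}{3} + 3 = - \frac{37}{3} \approx -12.333$)
$\left(-448 + 347\right) \left(R + 450\right) = \left(-448 + 347\right) \left(- \frac{37}{3} + 450\right) = \left(-101\right) \frac{1313}{3} = - \frac{132613}{3}$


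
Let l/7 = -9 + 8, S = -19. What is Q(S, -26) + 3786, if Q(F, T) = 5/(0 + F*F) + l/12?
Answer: 16398485/4332 ≈ 3785.4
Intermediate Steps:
l = -7 (l = 7*(-9 + 8) = 7*(-1) = -7)
Q(F, T) = -7/12 + 5/F² (Q(F, T) = 5/(0 + F*F) - 7/12 = 5/(0 + F²) - 7*1/12 = 5/(F²) - 7/12 = 5/F² - 7/12 = -7/12 + 5/F²)
Q(S, -26) + 3786 = (-7/12 + 5/(-19)²) + 3786 = (-7/12 + 5*(1/361)) + 3786 = (-7/12 + 5/361) + 3786 = -2467/4332 + 3786 = 16398485/4332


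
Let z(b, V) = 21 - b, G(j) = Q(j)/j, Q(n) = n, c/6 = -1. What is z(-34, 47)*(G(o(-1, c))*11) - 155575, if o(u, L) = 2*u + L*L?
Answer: -154970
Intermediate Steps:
c = -6 (c = 6*(-1) = -6)
o(u, L) = L² + 2*u (o(u, L) = 2*u + L² = L² + 2*u)
G(j) = 1 (G(j) = j/j = 1)
z(-34, 47)*(G(o(-1, c))*11) - 155575 = (21 - 1*(-34))*(1*11) - 155575 = (21 + 34)*11 - 155575 = 55*11 - 155575 = 605 - 155575 = -154970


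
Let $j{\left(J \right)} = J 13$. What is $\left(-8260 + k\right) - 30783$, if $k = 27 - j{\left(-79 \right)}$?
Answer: $-37989$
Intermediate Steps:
$j{\left(J \right)} = 13 J$
$k = 1054$ ($k = 27 - 13 \left(-79\right) = 27 - -1027 = 27 + 1027 = 1054$)
$\left(-8260 + k\right) - 30783 = \left(-8260 + 1054\right) - 30783 = -7206 - 30783 = -37989$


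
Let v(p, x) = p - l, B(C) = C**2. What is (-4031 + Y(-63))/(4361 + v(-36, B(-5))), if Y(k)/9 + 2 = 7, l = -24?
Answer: -3986/4349 ≈ -0.91653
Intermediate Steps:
Y(k) = 45 (Y(k) = -18 + 9*7 = -18 + 63 = 45)
v(p, x) = 24 + p (v(p, x) = p - 1*(-24) = p + 24 = 24 + p)
(-4031 + Y(-63))/(4361 + v(-36, B(-5))) = (-4031 + 45)/(4361 + (24 - 36)) = -3986/(4361 - 12) = -3986/4349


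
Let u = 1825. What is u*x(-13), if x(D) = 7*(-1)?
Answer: -12775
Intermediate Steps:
x(D) = -7
u*x(-13) = 1825*(-7) = -12775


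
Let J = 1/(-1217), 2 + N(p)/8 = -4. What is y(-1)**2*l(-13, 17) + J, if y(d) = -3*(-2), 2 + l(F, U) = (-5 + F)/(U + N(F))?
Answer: -1927759/37727 ≈ -51.098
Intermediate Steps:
N(p) = -48 (N(p) = -16 + 8*(-4) = -16 - 32 = -48)
l(F, U) = -2 + (-5 + F)/(-48 + U) (l(F, U) = -2 + (-5 + F)/(U - 48) = -2 + (-5 + F)/(-48 + U))
y(d) = 6
J = -1/1217 ≈ -0.00082169
y(-1)**2*l(-13, 17) + J = 6**2*((91 - 13 - 2*17)/(-48 + 17)) - 1/1217 = 36*((91 - 13 - 34)/(-31)) - 1/1217 = 36*(-1/31*44) - 1/1217 = 36*(-44/31) - 1/1217 = -1584/31 - 1/1217 = -1927759/37727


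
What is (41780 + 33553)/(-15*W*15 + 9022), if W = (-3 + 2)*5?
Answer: 75333/10147 ≈ 7.4242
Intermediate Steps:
W = -5 (W = -1*5 = -5)
(41780 + 33553)/(-15*W*15 + 9022) = (41780 + 33553)/(-15*(-5)*15 + 9022) = 75333/(75*15 + 9022) = 75333/(1125 + 9022) = 75333/10147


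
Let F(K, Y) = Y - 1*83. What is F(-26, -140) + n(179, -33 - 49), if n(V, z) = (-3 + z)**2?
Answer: 7002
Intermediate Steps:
F(K, Y) = -83 + Y (F(K, Y) = Y - 83 = -83 + Y)
F(-26, -140) + n(179, -33 - 49) = (-83 - 140) + (-3 + (-33 - 49))**2 = -223 + (-3 - 82)**2 = -223 + (-85)**2 = -223 + 7225 = 7002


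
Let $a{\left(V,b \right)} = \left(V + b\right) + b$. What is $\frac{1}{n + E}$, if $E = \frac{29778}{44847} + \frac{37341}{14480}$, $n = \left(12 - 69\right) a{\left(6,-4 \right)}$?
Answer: $\frac{216461520}{25378552369} \approx 0.0085293$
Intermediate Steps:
$a{\left(V,b \right)} = V + 2 b$
$n = 114$ ($n = \left(12 - 69\right) \left(6 + 2 \left(-4\right)\right) = - 57 \left(6 - 8\right) = \left(-57\right) \left(-2\right) = 114$)
$E = \frac{701939089}{216461520}$ ($E = 29778 \cdot \frac{1}{44847} + 37341 \cdot \frac{1}{14480} = \frac{9926}{14949} + \frac{37341}{14480} = \frac{701939089}{216461520} \approx 3.2428$)
$\frac{1}{n + E} = \frac{1}{114 + \frac{701939089}{216461520}} = \frac{1}{\frac{25378552369}{216461520}} = \frac{216461520}{25378552369}$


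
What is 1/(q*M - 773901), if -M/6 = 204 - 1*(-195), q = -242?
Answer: -1/194553 ≈ -5.1400e-6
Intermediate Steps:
M = -2394 (M = -6*(204 - 1*(-195)) = -6*(204 + 195) = -6*399 = -2394)
1/(q*M - 773901) = 1/(-242*(-2394) - 773901) = 1/(579348 - 773901) = 1/(-194553) = -1/194553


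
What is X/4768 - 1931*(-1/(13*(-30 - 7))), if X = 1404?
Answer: -2132921/573352 ≈ -3.7201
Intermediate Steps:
X/4768 - 1931*(-1/(13*(-30 - 7))) = 1404/4768 - 1931*(-1/(13*(-30 - 7))) = 1404*(1/4768) - 1931/((-37*(-13))) = 351/1192 - 1931/481 = -2132921/573352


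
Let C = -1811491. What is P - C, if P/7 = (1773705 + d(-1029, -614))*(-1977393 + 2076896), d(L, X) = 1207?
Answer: 1236265292643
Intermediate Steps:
P = 1236263481152 (P = 7*((1773705 + 1207)*(-1977393 + 2076896)) = 7*(1774912*99503) = 7*176609068736 = 1236263481152)
P - C = 1236263481152 - 1*(-1811491) = 1236263481152 + 1811491 = 1236265292643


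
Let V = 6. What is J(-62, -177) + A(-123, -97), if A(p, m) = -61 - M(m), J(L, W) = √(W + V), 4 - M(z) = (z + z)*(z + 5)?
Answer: 17783 + 3*I*√19 ≈ 17783.0 + 13.077*I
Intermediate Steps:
M(z) = 4 - 2*z*(5 + z) (M(z) = 4 - (z + z)*(z + 5) = 4 - 2*z*(5 + z))
J(L, W) = √(6 + W) (J(L, W) = √(W + 6) = √(6 + W))
A(p, m) = -65 + 2*m² + 10*m (A(p, m) = -61 - (4 - 10*m - 2*m²) = -61 + (-4 + 2*m² + 10*m) = -65 + 2*m² + 10*m)
J(-62, -177) + A(-123, -97) = √(6 - 177) + (-65 + 2*(-97)² + 10*(-97)) = √(-171) + (-65 + 2*9409 - 970) = 3*I*√19 + (-65 + 18818 - 970) = 3*I*√19 + 17783 = 17783 + 3*I*√19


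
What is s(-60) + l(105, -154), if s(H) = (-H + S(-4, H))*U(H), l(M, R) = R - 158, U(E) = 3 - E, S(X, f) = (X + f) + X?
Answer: -816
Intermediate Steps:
S(X, f) = f + 2*X
l(M, R) = -158 + R
s(H) = -24 + 8*H (s(H) = (-H + (H + 2*(-4)))*(3 - H) = (-H + (H - 8))*(3 - H) = (-H + (-8 + H))*(3 - H) = -8*(3 - H) = -24 + 8*H)
s(-60) + l(105, -154) = (-24 + 8*(-60)) + (-158 - 154) = (-24 - 480) - 312 = -504 - 312 = -816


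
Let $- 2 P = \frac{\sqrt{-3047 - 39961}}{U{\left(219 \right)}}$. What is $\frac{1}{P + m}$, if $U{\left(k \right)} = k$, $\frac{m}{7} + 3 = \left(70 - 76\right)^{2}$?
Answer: $\frac{527571}{121869413} + \frac{1168 i \sqrt{42}}{853085891} \approx 0.004329 + 8.8731 \cdot 10^{-6} i$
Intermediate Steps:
$m = 231$ ($m = -21 + 7 \left(70 - 76\right)^{2} = -21 + 7 \left(-6\right)^{2} = -21 + 7 \cdot 36 = -21 + 252 = 231$)
$P = - \frac{16 i \sqrt{42}}{219}$ ($P = - \frac{\sqrt{-3047 - 39961} \cdot \frac{1}{219}}{2} = - \frac{\sqrt{-43008} \cdot \frac{1}{219}}{2} = - \frac{32 i \sqrt{42} \cdot \frac{1}{219}}{2} = - \frac{\frac{32}{219} i \sqrt{42}}{2} = - \frac{16 i \sqrt{42}}{219} \approx - 0.47348 i$)
$\frac{1}{P + m} = \frac{1}{- \frac{16 i \sqrt{42}}{219} + 231} = \frac{1}{231 - \frac{16 i \sqrt{42}}{219}}$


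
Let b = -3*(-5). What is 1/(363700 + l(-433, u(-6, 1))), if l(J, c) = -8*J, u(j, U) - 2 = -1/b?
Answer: 1/367164 ≈ 2.7236e-6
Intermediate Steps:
b = 15
u(j, U) = 29/15 (u(j, U) = 2 - 1/15 = 29/15)
1/(363700 + l(-433, u(-6, 1))) = 1/(363700 - 8*(-433)) = 1/(363700 + 3464) = 1/367164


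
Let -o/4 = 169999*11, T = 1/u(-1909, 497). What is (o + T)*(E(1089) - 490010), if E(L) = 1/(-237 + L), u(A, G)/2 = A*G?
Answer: 282173742343394616003/76986152 ≈ 3.6653e+12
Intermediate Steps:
u(A, G) = 2*A*G (u(A, G) = 2*(A*G) = 2*A*G)
T = -1/1897546 (T = 1/(2*(-1909)*497) = 1/(-1897546) = -1/1897546 ≈ -5.2700e-7)
o = -7479956 (o = -679996*11 = -4*1869989 = -7479956)
(o + T)*(E(1089) - 490010) = (-7479956 - 1/1897546)*(1/(-237 + 1089) - 490010) = -14193560587977*(1/852 - 490010)/1897546 = -14193560587977/1897546*(-417488519/852) = 282173742343394616003/76986152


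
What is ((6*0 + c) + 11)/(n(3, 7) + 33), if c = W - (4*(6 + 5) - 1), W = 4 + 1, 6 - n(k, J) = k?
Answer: -¾ ≈ -0.75000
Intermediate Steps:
n(k, J) = 6 - k
W = 5
c = -38 (c = 5 - (4*(6 + 5) - 1) = 5 - (4*11 - 1) = 5 - (44 - 1) = 5 - 1*43 = 5 - 43 = -38)
((6*0 + c) + 11)/(n(3, 7) + 33) = ((6*0 - 38) + 11)/((6 - 1*3) + 33) = ((0 - 38) + 11)/((6 - 3) + 33) = (-38 + 11)/(3 + 33) = -27/36 = -27*1/36 = -¾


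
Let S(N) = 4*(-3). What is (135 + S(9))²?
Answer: 15129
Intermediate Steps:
S(N) = -12
(135 + S(9))² = (135 - 12)² = 123² = 15129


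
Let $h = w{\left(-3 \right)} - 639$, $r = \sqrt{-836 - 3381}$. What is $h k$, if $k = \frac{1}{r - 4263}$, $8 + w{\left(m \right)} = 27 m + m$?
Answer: $\frac{183309}{1069258} + \frac{43 i \sqrt{4217}}{1069258} \approx 0.17144 + 0.0026115 i$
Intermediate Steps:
$r = i \sqrt{4217}$ ($r = \sqrt{-4217} = i \sqrt{4217} \approx 64.938 i$)
$w{\left(m \right)} = -8 + 28 m$ ($w{\left(m \right)} = -8 + \left(27 m + m\right) = -8 + 28 m$)
$h = -731$ ($h = \left(-8 + 28 \left(-3\right)\right) - 639 = \left(-8 - 84\right) - 639 = -92 - 639 = -731$)
$k = \frac{1}{-4263 + i \sqrt{4217}}$ ($k = \frac{1}{i \sqrt{4217} - 4263} = \frac{1}{-4263 + i \sqrt{4217}} \approx -0.00023452 - 3.572 \cdot 10^{-6} i$)
$h k = - 731 \left(- \frac{4263}{18177386} - \frac{i \sqrt{4217}}{18177386}\right) = \frac{183309}{1069258} + \frac{43 i \sqrt{4217}}{1069258}$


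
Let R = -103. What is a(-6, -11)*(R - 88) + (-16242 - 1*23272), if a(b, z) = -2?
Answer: -39132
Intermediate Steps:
a(-6, -11)*(R - 88) + (-16242 - 1*23272) = -2*(-103 - 88) + (-16242 - 1*23272) = -2*(-191) + (-16242 - 23272) = 382 - 39514 = -39132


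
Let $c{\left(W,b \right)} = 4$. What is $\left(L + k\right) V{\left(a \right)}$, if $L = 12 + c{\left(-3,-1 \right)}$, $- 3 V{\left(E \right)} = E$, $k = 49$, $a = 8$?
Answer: $- \frac{520}{3} \approx -173.33$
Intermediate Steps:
$V{\left(E \right)} = - \frac{E}{3}$
$L = 16$ ($L = 12 + 4 = 16$)
$\left(L + k\right) V{\left(a \right)} = \left(16 + 49\right) \left(\left(- \frac{1}{3}\right) 8\right) = 65 \left(- \frac{8}{3}\right) = - \frac{520}{3}$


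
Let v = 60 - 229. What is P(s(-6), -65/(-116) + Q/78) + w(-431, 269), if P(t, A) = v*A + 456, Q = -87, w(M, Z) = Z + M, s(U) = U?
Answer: 44985/116 ≈ 387.80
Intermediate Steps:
w(M, Z) = M + Z
v = -169
P(t, A) = 456 - 169*A (P(t, A) = -169*A + 456 = 456 - 169*A)
P(s(-6), -65/(-116) + Q/78) + w(-431, 269) = (456 - 169*(-65/(-116) - 87/78)) + (-431 + 269) = (456 - 169*(-65*(-1/116) - 87*1/78)) - 162 = (456 - 169*(65/116 - 29/26)) - 162 = (456 - 169*(-837/1508)) - 162 = (456 + 10881/116) - 162 = 63777/116 - 162 = 44985/116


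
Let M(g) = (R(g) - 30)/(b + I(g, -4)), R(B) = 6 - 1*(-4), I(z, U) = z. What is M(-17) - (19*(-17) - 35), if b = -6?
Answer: 8254/23 ≈ 358.87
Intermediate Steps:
R(B) = 10 (R(B) = 6 + 4 = 10)
M(g) = -20/(-6 + g) (M(g) = (10 - 30)/(-6 + g) = -20/(-6 + g))
M(-17) - (19*(-17) - 35) = -20/(-6 - 17) - (19*(-17) - 35) = -20/(-23) - (-323 - 35) = -20*(-1/23) - 1*(-358) = 20/23 + 358 = 8254/23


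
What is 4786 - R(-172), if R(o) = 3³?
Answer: 4759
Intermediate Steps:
R(o) = 27
4786 - R(-172) = 4786 - 1*27 = 4786 - 27 = 4759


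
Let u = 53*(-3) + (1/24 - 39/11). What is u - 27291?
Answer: -7247725/264 ≈ -27454.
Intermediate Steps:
u = -42901/264 (u = -159 + (1*(1/24) - 39*1/11) = -159 + (1/24 - 39/11) = -159 - 925/264 = -42901/264 ≈ -162.50)
u - 27291 = -42901/264 - 27291 = -7247725/264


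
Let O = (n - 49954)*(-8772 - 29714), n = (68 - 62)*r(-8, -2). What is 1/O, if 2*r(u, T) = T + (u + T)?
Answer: 1/1923915140 ≈ 5.1977e-10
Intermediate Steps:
r(u, T) = T + u/2 (r(u, T) = (T + (u + T))/2 = (T + (T + u))/2 = (u + 2*T)/2 = T + u/2)
n = -36 (n = (68 - 62)*(-2 + (½)*(-8)) = 6*(-2 - 4) = 6*(-6) = -36)
O = 1923915140 (O = (-36 - 49954)*(-8772 - 29714) = -49990*(-38486) = 1923915140)
1/O = 1/1923915140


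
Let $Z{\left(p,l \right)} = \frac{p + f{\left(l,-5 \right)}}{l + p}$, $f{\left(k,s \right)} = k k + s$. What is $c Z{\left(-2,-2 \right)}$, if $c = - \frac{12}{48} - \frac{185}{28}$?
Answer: $- \frac{36}{7} \approx -5.1429$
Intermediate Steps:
$f{\left(k,s \right)} = s + k^{2}$ ($f{\left(k,s \right)} = k^{2} + s = s + k^{2}$)
$Z{\left(p,l \right)} = \frac{-5 + p + l^{2}}{l + p}$ ($Z{\left(p,l \right)} = \frac{p + \left(-5 + l^{2}\right)}{l + p} = \frac{-5 + p + l^{2}}{l + p}$)
$c = - \frac{48}{7}$ ($c = \left(-12\right) \frac{1}{48} - \frac{185}{28} = - \frac{1}{4} - \frac{185}{28} = - \frac{48}{7} \approx -6.8571$)
$c Z{\left(-2,-2 \right)} = - \frac{48 \frac{-5 - 2 + \left(-2\right)^{2}}{-2 - 2}}{7} = - \frac{48 \frac{-5 - 2 + 4}{-4}}{7} = - \frac{48 \left(\left(- \frac{1}{4}\right) \left(-3\right)\right)}{7} = \left(- \frac{48}{7}\right) \frac{3}{4} = - \frac{36}{7}$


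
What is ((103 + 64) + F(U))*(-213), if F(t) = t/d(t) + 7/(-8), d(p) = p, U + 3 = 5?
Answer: -284781/8 ≈ -35598.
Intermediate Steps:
U = 2 (U = -3 + 5 = 2)
F(t) = ⅛ (F(t) = t/t + 7/(-8) = 1 + 7*(-⅛) = 1 - 7/8 = ⅛)
((103 + 64) + F(U))*(-213) = ((103 + 64) + ⅛)*(-213) = (167 + ⅛)*(-213) = (1337/8)*(-213) = -284781/8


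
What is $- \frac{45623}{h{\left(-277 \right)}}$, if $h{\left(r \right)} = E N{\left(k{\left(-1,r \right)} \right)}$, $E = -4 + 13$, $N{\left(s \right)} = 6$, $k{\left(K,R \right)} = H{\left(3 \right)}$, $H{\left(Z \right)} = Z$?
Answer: $- \frac{45623}{54} \approx -844.87$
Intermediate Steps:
$k{\left(K,R \right)} = 3$
$E = 9$
$h{\left(r \right)} = 54$ ($h{\left(r \right)} = 9 \cdot 6 = 54$)
$- \frac{45623}{h{\left(-277 \right)}} = - \frac{45623}{54}$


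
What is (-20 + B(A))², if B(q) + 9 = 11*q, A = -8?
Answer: 13689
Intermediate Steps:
B(q) = -9 + 11*q
(-20 + B(A))² = (-20 + (-9 + 11*(-8)))² = (-20 + (-9 - 88))² = (-20 - 97)² = (-117)² = 13689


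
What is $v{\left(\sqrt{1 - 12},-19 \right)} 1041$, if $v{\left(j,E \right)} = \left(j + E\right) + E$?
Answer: $-39558 + 1041 i \sqrt{11} \approx -39558.0 + 3452.6 i$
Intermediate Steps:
$v{\left(j,E \right)} = j + 2 E$ ($v{\left(j,E \right)} = \left(E + j\right) + E = j + 2 E$)
$v{\left(\sqrt{1 - 12},-19 \right)} 1041 = \left(\sqrt{1 - 12} + 2 \left(-19\right)\right) 1041 = \left(\sqrt{-11} - 38\right) 1041 = \left(i \sqrt{11} - 38\right) 1041 = \left(-38 + i \sqrt{11}\right) 1041 = -39558 + 1041 i \sqrt{11}$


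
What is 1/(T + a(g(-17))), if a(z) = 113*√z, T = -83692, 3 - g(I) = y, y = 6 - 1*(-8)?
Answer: -83692/7004491323 - 113*I*√11/7004491323 ≈ -1.1948e-5 - 5.3505e-8*I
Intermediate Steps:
y = 14 (y = 6 + 8 = 14)
g(I) = -11 (g(I) = 3 - 1*14 = 3 - 14 = -11)
1/(T + a(g(-17))) = 1/(-83692 + 113*√(-11)) = 1/(-83692 + 113*(I*√11)) = 1/(-83692 + 113*I*√11)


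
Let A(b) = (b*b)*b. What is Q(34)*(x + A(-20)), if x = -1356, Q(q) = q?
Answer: -318104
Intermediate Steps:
A(b) = b**3 (A(b) = b**2*b = b**3)
Q(34)*(x + A(-20)) = 34*(-1356 + (-20)**3) = 34*(-1356 - 8000) = 34*(-9356) = -318104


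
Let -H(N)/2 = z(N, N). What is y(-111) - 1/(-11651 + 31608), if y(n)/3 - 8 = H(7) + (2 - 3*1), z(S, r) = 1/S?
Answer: 401990/19957 ≈ 20.143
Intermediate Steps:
H(N) = -2/N
y(n) = 141/7 (y(n) = 24 + 3*(-2/7 + (2 - 3*1)) = 24 + 3*(-2*⅐ + (2 - 3)) = 24 + 3*(-2/7 - 1) = 24 + 3*(-9/7) = 24 - 27/7 = 141/7)
y(-111) - 1/(-11651 + 31608) = 141/7 - 1/(-11651 + 31608) = 141/7 - 1/19957 = 401990/19957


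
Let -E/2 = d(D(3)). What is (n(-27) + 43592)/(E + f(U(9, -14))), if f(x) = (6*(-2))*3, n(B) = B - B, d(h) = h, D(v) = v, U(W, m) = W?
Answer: -21796/21 ≈ -1037.9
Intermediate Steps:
n(B) = 0
E = -6 (E = -2*3 = -6)
f(x) = -36 (f(x) = -12*3 = -36)
(n(-27) + 43592)/(E + f(U(9, -14))) = (0 + 43592)/(-6 - 36) = 43592/(-42) = 43592*(-1/42) = -21796/21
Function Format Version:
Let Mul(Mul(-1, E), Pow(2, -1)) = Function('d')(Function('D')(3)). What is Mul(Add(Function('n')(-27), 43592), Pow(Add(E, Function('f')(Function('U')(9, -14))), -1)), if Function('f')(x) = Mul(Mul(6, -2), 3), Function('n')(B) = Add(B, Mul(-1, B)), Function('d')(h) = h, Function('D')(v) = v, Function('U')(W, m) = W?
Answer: Rational(-21796, 21) ≈ -1037.9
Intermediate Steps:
Function('n')(B) = 0
E = -6 (E = Mul(-2, 3) = -6)
Function('f')(x) = -36 (Function('f')(x) = Mul(-12, 3) = -36)
Mul(Add(Function('n')(-27), 43592), Pow(Add(E, Function('f')(Function('U')(9, -14))), -1)) = Mul(Add(0, 43592), Pow(Add(-6, -36), -1)) = Mul(43592, Pow(-42, -1)) = Mul(43592, Rational(-1, 42)) = Rational(-21796, 21)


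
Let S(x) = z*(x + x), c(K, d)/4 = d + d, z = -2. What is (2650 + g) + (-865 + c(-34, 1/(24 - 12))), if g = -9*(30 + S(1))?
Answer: 4655/3 ≈ 1551.7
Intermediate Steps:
c(K, d) = 8*d (c(K, d) = 4*(d + d) = 4*(2*d) = 8*d)
S(x) = -4*x (S(x) = -2*(x + x) = -4*x)
g = -234 (g = -9*(30 - 4*1) = -9*(30 - 4) = -9*26 = -234)
(2650 + g) + (-865 + c(-34, 1/(24 - 12))) = (2650 - 234) + (-865 + 8/(24 - 12)) = 2416 + (-865 + 8/12) = 2416 + (-865 + 8*(1/12)) = 2416 + (-865 + ⅔) = 2416 - 2593/3 = 4655/3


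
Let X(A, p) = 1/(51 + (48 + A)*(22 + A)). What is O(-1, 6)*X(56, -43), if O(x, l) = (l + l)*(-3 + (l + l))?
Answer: 12/907 ≈ 0.013230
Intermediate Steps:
O(x, l) = 2*l*(-3 + 2*l) (O(x, l) = (2*l)*(-3 + 2*l) = 2*l*(-3 + 2*l))
X(A, p) = 1/(51 + (22 + A)*(48 + A))
O(-1, 6)*X(56, -43) = (2*6*(-3 + 2*6))/(1107 + 56² + 70*56) = (2*6*(-3 + 12))/(1107 + 3136 + 3920) = (2*6*9)/8163 = 108*(1/8163) = 12/907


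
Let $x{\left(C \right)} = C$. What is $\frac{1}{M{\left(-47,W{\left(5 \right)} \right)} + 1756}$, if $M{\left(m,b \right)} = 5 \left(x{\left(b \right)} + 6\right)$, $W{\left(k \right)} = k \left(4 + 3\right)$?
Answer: $\frac{1}{1961} \approx 0.00050994$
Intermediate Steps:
$W{\left(k \right)} = 7 k$ ($W{\left(k \right)} = k 7 = 7 k$)
$M{\left(m,b \right)} = 30 + 5 b$ ($M{\left(m,b \right)} = 5 \left(b + 6\right) = 5 \left(6 + b\right) = 30 + 5 b$)
$\frac{1}{M{\left(-47,W{\left(5 \right)} \right)} + 1756} = \frac{1}{\left(30 + 5 \cdot 7 \cdot 5\right) + 1756} = \frac{1}{\left(30 + 5 \cdot 35\right) + 1756} = \frac{1}{\left(30 + 175\right) + 1756} = \frac{1}{205 + 1756} = \frac{1}{1961}$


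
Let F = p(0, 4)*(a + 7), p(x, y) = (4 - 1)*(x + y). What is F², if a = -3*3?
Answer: 576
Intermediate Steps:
a = -9
p(x, y) = 3*x + 3*y (p(x, y) = 3*(x + y) = 3*x + 3*y)
F = -24 (F = (3*0 + 3*4)*(-9 + 7) = (0 + 12)*(-2) = 12*(-2) = -24)
F² = (-24)² = 576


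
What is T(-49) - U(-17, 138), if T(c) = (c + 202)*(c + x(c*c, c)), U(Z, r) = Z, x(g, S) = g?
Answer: 359873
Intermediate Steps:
T(c) = (202 + c)*(c + c**2) (T(c) = (c + 202)*(c + c*c) = (202 + c)*(c + c**2))
T(-49) - U(-17, 138) = -49*(202 + (-49)**2 + 203*(-49)) - 1*(-17) = -49*(202 + 2401 - 9947) + 17 = -49*(-7344) + 17 = 359856 + 17 = 359873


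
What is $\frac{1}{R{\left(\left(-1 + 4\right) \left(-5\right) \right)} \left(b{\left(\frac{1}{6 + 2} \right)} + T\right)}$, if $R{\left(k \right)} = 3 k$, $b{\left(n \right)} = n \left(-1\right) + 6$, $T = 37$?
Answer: $- \frac{8}{15435} \approx -0.0005183$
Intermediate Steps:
$b{\left(n \right)} = 6 - n$ ($b{\left(n \right)} = - n + 6 = 6 - n$)
$\frac{1}{R{\left(\left(-1 + 4\right) \left(-5\right) \right)} \left(b{\left(\frac{1}{6 + 2} \right)} + T\right)} = \frac{1}{3 \left(-1 + 4\right) \left(-5\right) \left(\left(6 - \frac{1}{6 + 2}\right) + 37\right)} = \frac{1}{3 \cdot 3 \left(-5\right) \left(\left(6 - \frac{1}{8}\right) + 37\right)} = \frac{1}{3 \left(-15\right) \left(\left(6 - \frac{1}{8}\right) + 37\right)} = \frac{1}{\left(-45\right) \left(\left(6 - \frac{1}{8}\right) + 37\right)} = \frac{1}{\left(-45\right) \left(\frac{47}{8} + 37\right)} = \frac{1}{\left(-45\right) \frac{343}{8}} = \frac{1}{- \frac{15435}{8}} = - \frac{8}{15435}$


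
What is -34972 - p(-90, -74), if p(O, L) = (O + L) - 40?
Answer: -34768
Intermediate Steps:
p(O, L) = -40 + L + O (p(O, L) = (L + O) - 40 = -40 + L + O)
-34972 - p(-90, -74) = -34972 - (-40 - 74 - 90) = -34972 - 1*(-204) = -34972 + 204 = -34768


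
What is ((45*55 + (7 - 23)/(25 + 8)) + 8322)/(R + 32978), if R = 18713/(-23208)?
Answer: 2756220760/8418681821 ≈ 0.32739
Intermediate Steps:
R = -18713/23208 (R = 18713*(-1/23208) = -18713/23208 ≈ -0.80632)
((45*55 + (7 - 23)/(25 + 8)) + 8322)/(R + 32978) = ((45*55 + (7 - 23)/(25 + 8)) + 8322)/(-18713/23208 + 32978) = ((2475 - 16/33) + 8322)/(765334711/23208) = ((2475 - 16*1/33) + 8322)*(23208/765334711) = ((2475 - 16/33) + 8322)*(23208/765334711) = (81659/33 + 8322)*(23208/765334711) = (356285/33)*(23208/765334711) = 2756220760/8418681821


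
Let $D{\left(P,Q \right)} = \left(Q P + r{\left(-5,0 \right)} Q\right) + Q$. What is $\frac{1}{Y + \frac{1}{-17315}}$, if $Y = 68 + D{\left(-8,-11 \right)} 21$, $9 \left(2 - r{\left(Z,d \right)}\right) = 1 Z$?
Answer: $\frac{51945}{56862457} \approx 0.00091352$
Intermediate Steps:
$r{\left(Z,d \right)} = 2 - \frac{Z}{9}$ ($r{\left(Z,d \right)} = 2 - \frac{1 Z}{9} = 2 - \frac{Z}{9}$)
$D{\left(P,Q \right)} = \frac{32 Q}{9} + P Q$ ($D{\left(P,Q \right)} = \left(Q P + \left(2 - - \frac{5}{9}\right) Q\right) + Q = \left(P Q + \left(2 + \frac{5}{9}\right) Q\right) + Q = \left(P Q + \frac{23 Q}{9}\right) + Q = \left(\frac{23 Q}{9} + P Q\right) + Q = \frac{32 Q}{9} + P Q$)
$Y = \frac{3284}{3}$ ($Y = 68 + \frac{1}{9} \left(-11\right) \left(32 + 9 \left(-8\right)\right) 21 = 68 + \frac{1}{9} \left(-11\right) \left(32 - 72\right) 21 = 68 + \frac{1}{9} \left(-11\right) \left(-40\right) 21 = 68 + \frac{440}{9} \cdot 21 = 68 + \frac{3080}{3} = \frac{3284}{3} \approx 1094.7$)
$\frac{1}{Y + \frac{1}{-17315}} = \frac{1}{\frac{3284}{3} + \frac{1}{-17315}} = \frac{1}{\frac{3284}{3} - \frac{1}{17315}} = \frac{1}{\frac{56862457}{51945}} = \frac{51945}{56862457}$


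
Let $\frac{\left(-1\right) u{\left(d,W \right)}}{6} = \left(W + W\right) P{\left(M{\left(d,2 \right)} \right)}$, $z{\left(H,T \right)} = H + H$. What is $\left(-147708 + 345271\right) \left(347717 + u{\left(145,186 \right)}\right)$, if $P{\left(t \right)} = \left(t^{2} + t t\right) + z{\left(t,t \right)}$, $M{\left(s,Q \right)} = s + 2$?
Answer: $-19118382309721$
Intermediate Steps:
$M{\left(s,Q \right)} = 2 + s$
$z{\left(H,T \right)} = 2 H$
$P{\left(t \right)} = 2 t + 2 t^{2}$ ($P{\left(t \right)} = \left(t^{2} + t t\right) + 2 t = \left(t^{2} + t^{2}\right) + 2 t = 2 t^{2} + 2 t = 2 t + 2 t^{2}$)
$u{\left(d,W \right)} = - 24 W \left(2 + d\right) \left(3 + d\right)$ ($u{\left(d,W \right)} = - 6 \left(W + W\right) 2 \left(2 + d\right) \left(1 + \left(2 + d\right)\right) = - 6 \cdot 2 W 2 \left(2 + d\right) \left(3 + d\right) = - 6 \cdot 4 W \left(2 + d\right) \left(3 + d\right) = - 24 W \left(2 + d\right) \left(3 + d\right)$)
$\left(-147708 + 345271\right) \left(347717 + u{\left(145,186 \right)}\right) = \left(-147708 + 345271\right) \left(347717 - 4464 \left(2 + 145 + \left(2 + 145\right)^{2}\right)\right) = 197563 \left(347717 - 4464 \left(2 + 145 + 147^{2}\right)\right) = 197563 \left(347717 - 4464 \left(2 + 145 + 21609\right)\right) = 197563 \left(347717 - 4464 \cdot 21756\right) = 197563 \left(347717 - 97118784\right) = 197563 \left(-96771067\right) = -19118382309721$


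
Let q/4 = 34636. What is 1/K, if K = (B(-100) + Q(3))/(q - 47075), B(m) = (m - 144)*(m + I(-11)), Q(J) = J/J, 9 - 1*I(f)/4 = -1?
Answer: 91469/14641 ≈ 6.2475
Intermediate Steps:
q = 138544 (q = 4*34636 = 138544)
I(f) = 40 (I(f) = 36 - 4*(-1) = 36 + 4 = 40)
Q(J) = 1
B(m) = (-144 + m)*(40 + m) (B(m) = (m - 144)*(m + 40) = (-144 + m)*(40 + m))
K = 14641/91469 (K = ((-5760 + (-100)² - 104*(-100)) + 1)/(138544 - 47075) = ((-5760 + 10000 + 10400) + 1)/91469 = (14640 + 1)*(1/91469) = 14641*(1/91469) = 14641/91469 ≈ 0.16007)
1/K = 1/(14641/91469) = 91469/14641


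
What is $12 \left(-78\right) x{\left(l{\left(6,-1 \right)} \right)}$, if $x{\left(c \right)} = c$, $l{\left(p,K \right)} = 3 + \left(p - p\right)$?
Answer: $-2808$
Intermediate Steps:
$l{\left(p,K \right)} = 3$ ($l{\left(p,K \right)} = 3 + 0 = 3$)
$12 \left(-78\right) x{\left(l{\left(6,-1 \right)} \right)} = 12 \left(-78\right) 3 = \left(-936\right) 3 = -2808$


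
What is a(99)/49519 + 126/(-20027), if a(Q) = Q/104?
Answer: -92416329/14734081336 ≈ -0.0062723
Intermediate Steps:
a(Q) = Q/104 (a(Q) = Q*(1/104) = Q/104)
a(99)/49519 + 126/(-20027) = ((1/104)*99)/49519 + 126/(-20027) = (99/104)*(1/49519) + 126*(-1/20027) = 99/5149976 - 18/2861 = -92416329/14734081336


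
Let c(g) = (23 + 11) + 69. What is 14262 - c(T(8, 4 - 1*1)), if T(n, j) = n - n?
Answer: 14159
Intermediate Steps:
T(n, j) = 0
c(g) = 103 (c(g) = 34 + 69 = 103)
14262 - c(T(8, 4 - 1*1)) = 14262 - 1*103 = 14262 - 103 = 14159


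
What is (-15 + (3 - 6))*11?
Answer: -198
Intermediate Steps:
(-15 + (3 - 6))*11 = (-15 - 3)*11 = -18*11 = -198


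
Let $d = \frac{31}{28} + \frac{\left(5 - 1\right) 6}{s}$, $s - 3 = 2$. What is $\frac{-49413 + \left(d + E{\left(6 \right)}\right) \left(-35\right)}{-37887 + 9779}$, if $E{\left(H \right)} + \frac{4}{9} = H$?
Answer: $\frac{1793311}{1011888} \approx 1.7722$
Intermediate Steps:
$s = 5$ ($s = 3 + 2 = 5$)
$d = \frac{827}{140}$ ($d = \frac{31}{28} + \frac{\left(5 - 1\right) 6}{5} = 31 \cdot \frac{1}{28} + 4 \cdot 6 \cdot \frac{1}{5} = \frac{31}{28} + 24 \cdot \frac{1}{5} = \frac{31}{28} + \frac{24}{5} = \frac{827}{140} \approx 5.9071$)
$E{\left(H \right)} = - \frac{4}{9} + H$
$\frac{-49413 + \left(d + E{\left(6 \right)}\right) \left(-35\right)}{-37887 + 9779} = \frac{-49413 + \left(\frac{827}{140} + \left(- \frac{4}{9} + 6\right)\right) \left(-35\right)}{-37887 + 9779} = \frac{-49413 + \left(\frac{827}{140} + \frac{50}{9}\right) \left(-35\right)}{-28108} = \left(-49413 + \frac{14443}{1260} \left(-35\right)\right) \left(- \frac{1}{28108}\right) = \left(-49413 - \frac{14443}{36}\right) \left(- \frac{1}{28108}\right) = \left(- \frac{1793311}{36}\right) \left(- \frac{1}{28108}\right) = \frac{1793311}{1011888}$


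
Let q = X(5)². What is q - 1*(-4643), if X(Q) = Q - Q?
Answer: 4643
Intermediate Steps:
X(Q) = 0
q = 0 (q = 0² = 0)
q - 1*(-4643) = 0 - 1*(-4643) = 0 + 4643 = 4643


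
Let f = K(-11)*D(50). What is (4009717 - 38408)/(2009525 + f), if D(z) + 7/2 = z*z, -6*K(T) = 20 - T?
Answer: 47655708/23959517 ≈ 1.9890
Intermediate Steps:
K(T) = -10/3 + T/6 (K(T) = -(20 - T)/6 = -10/3 + T/6)
D(z) = -7/2 + z² (D(z) = -7/2 + z*z = -7/2 + z²)
f = -154783/12 (f = (-10/3 + (⅙)*(-11))*(-7/2 + 50²) = (-10/3 - 11/6)*(-7/2 + 2500) = -31/6*4993/2 = -154783/12 ≈ -12899.)
(4009717 - 38408)/(2009525 + f) = (4009717 - 38408)/(2009525 - 154783/12) = 3971309/(23959517/12) = 3971309*(12/23959517) = 47655708/23959517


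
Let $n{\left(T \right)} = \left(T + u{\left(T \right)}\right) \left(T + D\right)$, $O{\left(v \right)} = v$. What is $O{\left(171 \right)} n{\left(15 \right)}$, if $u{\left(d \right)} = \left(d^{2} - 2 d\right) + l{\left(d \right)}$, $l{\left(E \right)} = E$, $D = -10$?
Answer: $192375$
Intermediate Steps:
$u{\left(d \right)} = d^{2} - d$ ($u{\left(d \right)} = \left(d^{2} - 2 d\right) + d = d^{2} - d$)
$n{\left(T \right)} = \left(-10 + T\right) \left(T + T \left(-1 + T\right)\right)$ ($n{\left(T \right)} = \left(T + T \left(-1 + T\right)\right) \left(T - 10\right) = \left(T + T \left(-1 + T\right)\right) \left(-10 + T\right) = \left(-10 + T\right) \left(T + T \left(-1 + T\right)\right)$)
$O{\left(171 \right)} n{\left(15 \right)} = 171 \cdot 15^{2} \left(-10 + 15\right) = 171 \cdot 225 \cdot 5 = 171 \cdot 1125 = 192375$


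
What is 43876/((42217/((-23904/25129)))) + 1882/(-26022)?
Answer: -2092053041051/1971856069989 ≈ -1.0610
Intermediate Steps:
43876/((42217/((-23904/25129)))) + 1882/(-26022) = 43876/((42217/((-23904*1/25129)))) + 1882*(-1/26022) = 43876/((42217/(-23904/25129))) - 941/13011 = 43876/((42217*(-25129/23904))) - 941/13011 = 43876/(-1060870993/23904) - 941/13011 = 43876*(-23904/1060870993) - 941/13011 = -149830272/151552999 - 941/13011 = -2092053041051/1971856069989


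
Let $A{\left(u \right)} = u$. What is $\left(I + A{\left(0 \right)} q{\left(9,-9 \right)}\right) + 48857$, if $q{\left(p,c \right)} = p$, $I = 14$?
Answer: $48871$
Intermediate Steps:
$\left(I + A{\left(0 \right)} q{\left(9,-9 \right)}\right) + 48857 = \left(14 + 0 \cdot 9\right) + 48857 = \left(14 + 0\right) + 48857 = 14 + 48857 = 48871$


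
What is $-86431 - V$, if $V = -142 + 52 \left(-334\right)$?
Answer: $-68921$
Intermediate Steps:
$V = -17510$ ($V = -142 - 17368 = -17510$)
$-86431 - V = -86431 - -17510 = -86431 + 17510 = -68921$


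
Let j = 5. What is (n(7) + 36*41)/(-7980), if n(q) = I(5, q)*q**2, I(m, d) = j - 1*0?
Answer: -1721/7980 ≈ -0.21566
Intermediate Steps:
I(m, d) = 5 (I(m, d) = 5 - 1*0 = 5 + 0 = 5)
n(q) = 5*q**2
(n(7) + 36*41)/(-7980) = (5*7**2 + 36*41)/(-7980) = (5*49 + 1476)*(-1/7980) = (245 + 1476)*(-1/7980) = 1721*(-1/7980) = -1721/7980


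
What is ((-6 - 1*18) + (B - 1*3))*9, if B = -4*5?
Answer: -423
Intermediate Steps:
B = -20
((-6 - 1*18) + (B - 1*3))*9 = ((-6 - 1*18) + (-20 - 1*3))*9 = ((-6 - 18) + (-20 - 3))*9 = (-24 - 23)*9 = -47*9 = -423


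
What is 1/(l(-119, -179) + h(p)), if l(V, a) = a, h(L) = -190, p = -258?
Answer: -1/369 ≈ -0.0027100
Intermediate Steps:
1/(l(-119, -179) + h(p)) = 1/(-179 - 190) = 1/(-369) = -1/369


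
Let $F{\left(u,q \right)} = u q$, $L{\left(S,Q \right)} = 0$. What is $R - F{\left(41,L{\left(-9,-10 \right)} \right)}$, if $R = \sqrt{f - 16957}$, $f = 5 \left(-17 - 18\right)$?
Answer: $2 i \sqrt{4283} \approx 130.89 i$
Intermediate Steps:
$f = -175$ ($f = 5 \left(-35\right) = -175$)
$F{\left(u,q \right)} = q u$
$R = 2 i \sqrt{4283}$ ($R = \sqrt{-175 - 16957} = \sqrt{-17132} = 2 i \sqrt{4283} \approx 130.89 i$)
$R - F{\left(41,L{\left(-9,-10 \right)} \right)} = 2 i \sqrt{4283} - 0 \cdot 41 = 2 i \sqrt{4283} - 0 = 2 i \sqrt{4283} + 0 = 2 i \sqrt{4283}$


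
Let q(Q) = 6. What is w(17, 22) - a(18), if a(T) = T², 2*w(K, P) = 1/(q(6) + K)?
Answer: -14903/46 ≈ -323.98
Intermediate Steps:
w(K, P) = 1/(2*(6 + K))
w(17, 22) - a(18) = 1/(2*(6 + 17)) - 1*18² = (½)/23 - 1*324 = (½)*(1/23) - 324 = 1/46 - 324 = -14903/46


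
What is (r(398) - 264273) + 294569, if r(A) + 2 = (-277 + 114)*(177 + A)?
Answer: -63431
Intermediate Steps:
r(A) = -28853 - 163*A (r(A) = -2 + (-277 + 114)*(177 + A) = -2 - 163*(177 + A) = -2 + (-28851 - 163*A) = -28853 - 163*A)
(r(398) - 264273) + 294569 = ((-28853 - 163*398) - 264273) + 294569 = ((-28853 - 64874) - 264273) + 294569 = (-93727 - 264273) + 294569 = -358000 + 294569 = -63431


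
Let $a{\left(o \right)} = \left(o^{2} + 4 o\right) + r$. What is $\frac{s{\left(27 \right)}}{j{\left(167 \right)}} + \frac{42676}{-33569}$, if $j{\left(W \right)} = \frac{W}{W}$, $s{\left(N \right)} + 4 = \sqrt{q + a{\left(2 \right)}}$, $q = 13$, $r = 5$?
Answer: $- \frac{176952}{33569} + \sqrt{30} \approx 0.20593$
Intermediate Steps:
$a{\left(o \right)} = 5 + o^{2} + 4 o$ ($a{\left(o \right)} = \left(o^{2} + 4 o\right) + 5 = 5 + o^{2} + 4 o$)
$s{\left(N \right)} = -4 + \sqrt{30}$ ($s{\left(N \right)} = -4 + \sqrt{13 + \left(5 + 2^{2} + 4 \cdot 2\right)} = -4 + \sqrt{13 + \left(5 + 4 + 8\right)} = -4 + \sqrt{13 + 17} = -4 + \sqrt{30}$)
$j{\left(W \right)} = 1$
$\frac{s{\left(27 \right)}}{j{\left(167 \right)}} + \frac{42676}{-33569} = \frac{-4 + \sqrt{30}}{1} + \frac{42676}{-33569} = \left(-4 + \sqrt{30}\right) 1 + 42676 \left(- \frac{1}{33569}\right) = \left(-4 + \sqrt{30}\right) - \frac{42676}{33569} = - \frac{176952}{33569} + \sqrt{30}$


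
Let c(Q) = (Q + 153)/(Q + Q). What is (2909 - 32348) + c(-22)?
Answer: -1295447/44 ≈ -29442.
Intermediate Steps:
c(Q) = (153 + Q)/(2*Q) (c(Q) = (153 + Q)/((2*Q)) = (153 + Q)*(1/(2*Q)) = (153 + Q)/(2*Q))
(2909 - 32348) + c(-22) = (2909 - 32348) + (½)*(153 - 22)/(-22) = -29439 + (½)*(-1/22)*131 = -29439 - 131/44 = -1295447/44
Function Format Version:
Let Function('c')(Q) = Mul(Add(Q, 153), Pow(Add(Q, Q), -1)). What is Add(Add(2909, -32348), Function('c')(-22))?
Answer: Rational(-1295447, 44) ≈ -29442.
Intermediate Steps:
Function('c')(Q) = Mul(Rational(1, 2), Pow(Q, -1), Add(153, Q)) (Function('c')(Q) = Mul(Add(153, Q), Pow(Mul(2, Q), -1)) = Mul(Add(153, Q), Mul(Rational(1, 2), Pow(Q, -1))) = Mul(Rational(1, 2), Pow(Q, -1), Add(153, Q)))
Add(Add(2909, -32348), Function('c')(-22)) = Add(Add(2909, -32348), Mul(Rational(1, 2), Pow(-22, -1), Add(153, -22))) = Add(-29439, Mul(Rational(1, 2), Rational(-1, 22), 131)) = Add(-29439, Rational(-131, 44)) = Rational(-1295447, 44)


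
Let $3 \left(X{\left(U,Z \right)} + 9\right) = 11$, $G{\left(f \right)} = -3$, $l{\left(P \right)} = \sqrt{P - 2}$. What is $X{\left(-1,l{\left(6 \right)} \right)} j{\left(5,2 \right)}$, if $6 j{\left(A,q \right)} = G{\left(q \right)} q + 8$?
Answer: $- \frac{16}{9} \approx -1.7778$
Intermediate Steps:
$l{\left(P \right)} = \sqrt{-2 + P}$
$X{\left(U,Z \right)} = - \frac{16}{3}$ ($X{\left(U,Z \right)} = -9 + \frac{1}{3} \cdot 11 = -9 + \frac{11}{3} = - \frac{16}{3}$)
$j{\left(A,q \right)} = \frac{4}{3} - \frac{q}{2}$ ($j{\left(A,q \right)} = \frac{- 3 q + 8}{6} = \frac{8 - 3 q}{6} = \frac{4}{3} - \frac{q}{2}$)
$X{\left(-1,l{\left(6 \right)} \right)} j{\left(5,2 \right)} = - \frac{16 \left(\frac{4}{3} - 1\right)}{3} = \left(- \frac{16}{3}\right) \frac{1}{3} = - \frac{16}{9}$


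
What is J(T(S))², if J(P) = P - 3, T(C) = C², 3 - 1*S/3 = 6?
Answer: 6084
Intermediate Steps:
S = -9 (S = 9 - 3*6 = 9 - 18 = -9)
J(P) = -3 + P
J(T(S))² = (-3 + (-9)²)² = (-3 + 81)² = 78² = 6084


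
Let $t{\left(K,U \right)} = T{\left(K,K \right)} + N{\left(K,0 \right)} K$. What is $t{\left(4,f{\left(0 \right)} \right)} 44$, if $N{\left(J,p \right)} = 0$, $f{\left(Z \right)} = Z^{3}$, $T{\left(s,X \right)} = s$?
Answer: $176$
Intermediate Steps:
$t{\left(K,U \right)} = K$ ($t{\left(K,U \right)} = K + 0 K = K + 0 = K$)
$t{\left(4,f{\left(0 \right)} \right)} 44 = 4 \cdot 44 = 176$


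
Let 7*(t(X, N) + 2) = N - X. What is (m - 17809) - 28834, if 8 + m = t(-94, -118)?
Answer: -326595/7 ≈ -46656.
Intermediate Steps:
t(X, N) = -2 - X/7 + N/7 (t(X, N) = -2 + (N - X)/7 = -2 + (-X/7 + N/7) = -2 - X/7 + N/7)
m = -94/7 (m = -8 + (-2 - ⅐*(-94) + (⅐)*(-118)) = -8 + (-2 + 94/7 - 118/7) = -8 - 38/7 = -94/7 ≈ -13.429)
(m - 17809) - 28834 = (-94/7 - 17809) - 28834 = -124757/7 - 28834 = -326595/7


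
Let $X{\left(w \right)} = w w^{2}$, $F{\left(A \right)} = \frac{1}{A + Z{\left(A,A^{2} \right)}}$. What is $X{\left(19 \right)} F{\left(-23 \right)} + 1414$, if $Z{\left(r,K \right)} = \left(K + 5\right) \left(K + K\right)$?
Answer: $\frac{798844745}{564949} \approx 1414.0$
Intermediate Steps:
$Z{\left(r,K \right)} = 2 K \left(5 + K\right)$ ($Z{\left(r,K \right)} = \left(5 + K\right) 2 K = 2 K \left(5 + K\right)$)
$F{\left(A \right)} = \frac{1}{A + 2 A^{2} \left(5 + A^{2}\right)}$
$X{\left(w \right)} = w^{3}$
$X{\left(19 \right)} F{\left(-23 \right)} + 1414 = 19^{3} \frac{1}{\left(-23\right) \left(1 + 2 \left(-23\right) \left(5 + \left(-23\right)^{2}\right)\right)} + 1414 = 6859 \left(- \frac{1}{23 \left(1 + 2 \left(-23\right) \left(5 + 529\right)\right)}\right) + 1414 = 6859 \left(- \frac{1}{23 \left(1 + 2 \left(-23\right) 534\right)}\right) + 1414 = 6859 \left(- \frac{1}{23 \left(1 - 24564\right)}\right) + 1414 = 6859 \left(- \frac{1}{23 \left(-24563\right)}\right) + 1414 = 6859 \left(\left(- \frac{1}{23}\right) \left(- \frac{1}{24563}\right)\right) + 1414 = 6859 \cdot \frac{1}{564949} + 1414 = \frac{6859}{564949} + 1414 = \frac{798844745}{564949}$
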